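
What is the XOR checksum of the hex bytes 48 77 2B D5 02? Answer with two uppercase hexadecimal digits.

C3

XOR the bytes together:
  start with 0x48
  0x48 ⊕ 0x77 = 0x3F
  0x3F ⊕ 0x2B = 0x14
  0x14 ⊕ 0xD5 = 0xC1
  0xC1 ⊕ 0x02 = 0xC3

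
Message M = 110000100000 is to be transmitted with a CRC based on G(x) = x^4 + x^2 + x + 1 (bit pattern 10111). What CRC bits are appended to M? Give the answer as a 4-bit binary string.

0111

Append 4 zeros: 1100001000000000. Divide by 10111 (XOR where the leading bit is 1):
  pos 0: 11000 XOR 10111 = 01111
  pos 1: 11110 XOR 10111 = 01001
  pos 2: 10011 XOR 10111 = 00100
  pos 4: 10000 XOR 10111 = 00111
  pos 6: 11100 XOR 10111 = 01011
  pos 7: 10110 XOR 10111 = 00001
  pos 11: 10000 XOR 10111 = 00111
Remainder (last 4 bits) = 0111. This is the CRC / FCS.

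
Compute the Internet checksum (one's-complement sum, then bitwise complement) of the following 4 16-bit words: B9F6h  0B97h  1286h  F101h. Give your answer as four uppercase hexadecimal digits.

One's-complement addition (fold any carry out of bit 15 back into bit 0):
  0xB9F6 + 0x0B97 = 0x0C58D
  0xC58D + 0x1286 = 0x0D813
  0xD813 + 0xF101 = 0x1C914 → wrap carry → 0xC915
One's-complement sum = 0xC915.
Checksum = ~0xC915 & 0xFFFF = 0x36EA.

36EA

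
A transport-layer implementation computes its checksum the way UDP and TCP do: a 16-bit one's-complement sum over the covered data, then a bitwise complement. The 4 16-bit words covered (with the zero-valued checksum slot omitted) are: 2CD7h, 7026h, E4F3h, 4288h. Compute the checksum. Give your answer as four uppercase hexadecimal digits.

3B86

One's-complement addition (fold any carry out of bit 15 back into bit 0):
  0x2CD7 + 0x7026 = 0x09CFD
  0x9CFD + 0xE4F3 = 0x181F0 → wrap carry → 0x81F1
  0x81F1 + 0x4288 = 0x0C479
One's-complement sum = 0xC479.
Checksum = ~0xC479 & 0xFFFF = 0x3B86.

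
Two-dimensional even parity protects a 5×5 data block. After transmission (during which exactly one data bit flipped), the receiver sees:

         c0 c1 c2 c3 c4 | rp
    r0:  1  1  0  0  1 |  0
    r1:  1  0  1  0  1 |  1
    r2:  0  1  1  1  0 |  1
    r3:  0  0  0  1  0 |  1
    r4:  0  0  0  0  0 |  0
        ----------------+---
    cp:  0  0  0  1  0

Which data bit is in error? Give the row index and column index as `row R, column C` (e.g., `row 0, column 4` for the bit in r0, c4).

Recompute each row's even parity and compare to rp:
  r0: data parity 1, sent rp 0 → mismatch
  r1: data parity 1, sent rp 1 → ok
  r2: data parity 1, sent rp 1 → ok
  r3: data parity 1, sent rp 1 → ok
  r4: data parity 0, sent rp 0 → ok
Recompute each column's even parity and compare to cp:
  c0: data parity 0, sent cp 0 → ok
  c1: data parity 0, sent cp 0 → ok
  c2: data parity 0, sent cp 0 → ok
  c3: data parity 0, sent cp 1 → mismatch
  c4: data parity 0, sent cp 0 → ok
Exactly one row (r0) and one column (c3) fail → the flipped bit is at their intersection.

row 0, column 3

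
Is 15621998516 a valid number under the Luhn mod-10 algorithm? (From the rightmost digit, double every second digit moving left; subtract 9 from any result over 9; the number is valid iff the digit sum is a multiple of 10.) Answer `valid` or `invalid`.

From the right, keep odd positions and double even positions (subtract 9 from any doubled value over 9):
  doubled (positions 2,4,...): 2 7 9 4 1 → sum 23
  kept (positions 1,3,...): 6 5 9 1 6 1 → sum 28
Total = 51.
51 mod 10 = 1, so the number is invalid.

invalid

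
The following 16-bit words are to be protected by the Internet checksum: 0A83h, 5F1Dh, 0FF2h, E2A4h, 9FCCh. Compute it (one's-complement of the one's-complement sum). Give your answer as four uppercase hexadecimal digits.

One's-complement addition (fold any carry out of bit 15 back into bit 0):
  0x0A83 + 0x5F1D = 0x069A0
  0x69A0 + 0x0FF2 = 0x07992
  0x7992 + 0xE2A4 = 0x15C36 → wrap carry → 0x5C37
  0x5C37 + 0x9FCC = 0x0FC03
One's-complement sum = 0xFC03.
Checksum = ~0xFC03 & 0xFFFF = 0x03FC.

03FC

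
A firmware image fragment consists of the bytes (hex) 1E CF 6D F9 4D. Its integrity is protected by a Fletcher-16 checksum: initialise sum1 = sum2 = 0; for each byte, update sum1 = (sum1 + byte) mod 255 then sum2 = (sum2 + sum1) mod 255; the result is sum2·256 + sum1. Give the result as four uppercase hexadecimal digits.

5FA2

Running sums (mod 255):
  after byte 0 (1E): sum1=30, sum2=30
  after byte 1 (CF): sum1=237, sum2=12
  after byte 2 (6D): sum1=91, sum2=103
  after byte 3 (F9): sum1=85, sum2=188
  after byte 4 (4D): sum1=162, sum2=95
Checksum = sum2·256 + sum1 = 95·256 + 162 = 24482 = 0x5FA2.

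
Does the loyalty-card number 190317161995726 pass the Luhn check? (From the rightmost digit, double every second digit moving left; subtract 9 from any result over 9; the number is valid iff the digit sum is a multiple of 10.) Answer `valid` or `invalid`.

From the right, keep odd positions and double even positions (subtract 9 from any doubled value over 9):
  doubled (positions 2,4,...): 4 1 9 3 5 6 9 → sum 37
  kept (positions 1,3,...): 6 7 9 1 1 1 0 1 → sum 26
Total = 63.
63 mod 10 = 3, so the number is invalid.

invalid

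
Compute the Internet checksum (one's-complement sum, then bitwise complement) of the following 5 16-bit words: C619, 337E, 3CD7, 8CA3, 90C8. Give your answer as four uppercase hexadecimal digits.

One's-complement addition (fold any carry out of bit 15 back into bit 0):
  0xC619 + 0x337E = 0x0F997
  0xF997 + 0x3CD7 = 0x1366E → wrap carry → 0x366F
  0x366F + 0x8CA3 = 0x0C312
  0xC312 + 0x90C8 = 0x153DA → wrap carry → 0x53DB
One's-complement sum = 0x53DB.
Checksum = ~0x53DB & 0xFFFF = 0xAC24.

AC24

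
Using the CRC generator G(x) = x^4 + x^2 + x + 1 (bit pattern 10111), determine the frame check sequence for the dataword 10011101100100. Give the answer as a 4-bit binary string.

Append 4 zeros: 100111011001000000. Divide by 10111 (XOR where the leading bit is 1):
  pos 0: 10011 XOR 10111 = 00100
  pos 2: 10010 XOR 10111 = 00101
  pos 4: 10111 XOR 10111 = 00000
  pos 11: 10000 XOR 10111 = 00111
  pos 13: 11100 XOR 10111 = 01011
Remainder (last 4 bits) = 1011. This is the CRC / FCS.

1011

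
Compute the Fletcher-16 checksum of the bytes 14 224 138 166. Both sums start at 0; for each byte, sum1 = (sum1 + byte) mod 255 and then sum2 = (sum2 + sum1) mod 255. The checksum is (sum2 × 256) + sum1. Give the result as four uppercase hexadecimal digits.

Running sums (mod 255):
  after byte 0 (14): sum1=14, sum2=14
  after byte 1 (224): sum1=238, sum2=252
  after byte 2 (138): sum1=121, sum2=118
  after byte 3 (166): sum1=32, sum2=150
Checksum = sum2·256 + sum1 = 150·256 + 32 = 38432 = 0x9620.

9620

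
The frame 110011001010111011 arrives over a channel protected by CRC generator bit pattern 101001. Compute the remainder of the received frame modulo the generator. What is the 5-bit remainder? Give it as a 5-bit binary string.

11101

Modulo-2 division of 110011001010111011 by 101001:
  pos 0: 110011 XOR 101001 = 011010
  pos 1: 110100 XOR 101001 = 011101
  pos 2: 111010 XOR 101001 = 010011
  pos 3: 100111 XOR 101001 = 001110
  pos 5: 111001 XOR 101001 = 010000
  pos 6: 100000 XOR 101001 = 001001
  pos 8: 100111 XOR 101001 = 001110
  pos 10: 111010 XOR 101001 = 010011
  pos 11: 100111 XOR 101001 = 001110
Remainder = 11101 (nonzero — an error is detected).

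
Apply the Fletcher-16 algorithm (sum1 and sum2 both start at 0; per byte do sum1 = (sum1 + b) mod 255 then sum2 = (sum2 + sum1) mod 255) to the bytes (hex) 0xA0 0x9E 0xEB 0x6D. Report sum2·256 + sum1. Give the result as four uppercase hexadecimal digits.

A398

Running sums (mod 255):
  after byte 0 (0xA0): sum1=160, sum2=160
  after byte 1 (0x9E): sum1=63, sum2=223
  after byte 2 (0xEB): sum1=43, sum2=11
  after byte 3 (0x6D): sum1=152, sum2=163
Checksum = sum2·256 + sum1 = 163·256 + 152 = 41880 = 0xA398.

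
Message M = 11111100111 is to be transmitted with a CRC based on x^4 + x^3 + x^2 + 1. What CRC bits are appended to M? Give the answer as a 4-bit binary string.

Append 4 zeros: 111111001110000. Divide by 11101 (XOR where the leading bit is 1):
  pos 0: 11111 XOR 11101 = 00010
  pos 3: 10100 XOR 11101 = 01001
  pos 4: 10011 XOR 11101 = 01110
  pos 5: 11101 XOR 11101 = 00000
  pos 10: 10000 XOR 11101 = 01101
Remainder (last 4 bits) = 1101. This is the CRC / FCS.

1101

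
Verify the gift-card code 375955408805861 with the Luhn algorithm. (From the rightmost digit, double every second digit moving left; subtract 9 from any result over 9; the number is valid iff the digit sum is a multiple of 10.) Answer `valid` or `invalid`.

From the right, keep odd positions and double even positions (subtract 9 from any doubled value over 9):
  doubled (positions 2,4,...): 3 1 7 0 1 9 5 → sum 26
  kept (positions 1,3,...): 1 8 0 8 4 5 5 3 → sum 34
Total = 60.
60 mod 10 = 0, so the number is valid.

valid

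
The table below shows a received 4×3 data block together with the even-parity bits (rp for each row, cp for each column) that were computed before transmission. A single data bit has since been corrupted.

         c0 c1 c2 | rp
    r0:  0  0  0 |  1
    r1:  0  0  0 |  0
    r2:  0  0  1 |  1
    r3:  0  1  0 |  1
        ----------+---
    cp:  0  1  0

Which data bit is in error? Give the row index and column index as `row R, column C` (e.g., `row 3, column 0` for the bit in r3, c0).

row 0, column 2

Recompute each row's even parity and compare to rp:
  r0: data parity 0, sent rp 1 → mismatch
  r1: data parity 0, sent rp 0 → ok
  r2: data parity 1, sent rp 1 → ok
  r3: data parity 1, sent rp 1 → ok
Recompute each column's even parity and compare to cp:
  c0: data parity 0, sent cp 0 → ok
  c1: data parity 1, sent cp 1 → ok
  c2: data parity 1, sent cp 0 → mismatch
Exactly one row (r0) and one column (c2) fail → the flipped bit is at their intersection.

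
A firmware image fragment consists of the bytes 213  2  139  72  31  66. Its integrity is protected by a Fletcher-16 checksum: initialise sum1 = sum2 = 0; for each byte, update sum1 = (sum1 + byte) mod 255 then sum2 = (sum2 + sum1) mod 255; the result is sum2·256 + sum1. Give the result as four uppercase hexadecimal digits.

940D

Running sums (mod 255):
  after byte 0 (213): sum1=213, sum2=213
  after byte 1 (2): sum1=215, sum2=173
  after byte 2 (139): sum1=99, sum2=17
  after byte 3 (72): sum1=171, sum2=188
  after byte 4 (31): sum1=202, sum2=135
  after byte 5 (66): sum1=13, sum2=148
Checksum = sum2·256 + sum1 = 148·256 + 13 = 37901 = 0x940D.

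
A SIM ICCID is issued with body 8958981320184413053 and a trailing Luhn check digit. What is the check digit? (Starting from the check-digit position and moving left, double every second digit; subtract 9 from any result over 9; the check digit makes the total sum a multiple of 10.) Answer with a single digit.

Partial digits right→left: 3 5 0 3 1 4 4 8 1 0 2 3 1 8 9 8 5 9 8
Double every second digit counting from the check-digit position (so the 1st, 3rd, 5th, ... of the partial from the right).
  doubled (with −9 where >9): 6 0 2 8 2 4 2 9 1 7 → sum 41
  kept as-is: 5 3 4 8 0 3 8 8 9 → sum 48
Total = 41 + 48 = 89.
Check digit = (10 − (89 mod 10)) mod 10 = 1.

1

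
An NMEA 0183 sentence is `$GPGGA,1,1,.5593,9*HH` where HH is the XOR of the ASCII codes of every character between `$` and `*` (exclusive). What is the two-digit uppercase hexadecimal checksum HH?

4B

XOR the ASCII codes of the payload characters:
  'G' = 0x47 → acc = 0x47
  'P' = 0x50 → acc = 0x17
  'G' = 0x47 → acc = 0x50
  'G' = 0x47 → acc = 0x17
  'A' = 0x41 → acc = 0x56
  ',' = 0x2C → acc = 0x7A
  '1' = 0x31 → acc = 0x4B
  ',' = 0x2C → acc = 0x67
  '1' = 0x31 → acc = 0x56
  ',' = 0x2C → acc = 0x7A
  '.' = 0x2E → acc = 0x54
  '5' = 0x35 → acc = 0x61
  '5' = 0x35 → acc = 0x54
  '9' = 0x39 → acc = 0x6D
  '3' = 0x33 → acc = 0x5E
  ',' = 0x2C → acc = 0x72
  '9' = 0x39 → acc = 0x4B
Checksum = 0x4B.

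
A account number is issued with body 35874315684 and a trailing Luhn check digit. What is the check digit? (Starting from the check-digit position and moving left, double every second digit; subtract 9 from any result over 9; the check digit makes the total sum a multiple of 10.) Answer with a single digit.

Partial digits right→left: 4 8 6 5 1 3 4 7 8 5 3
Double every second digit counting from the check-digit position (so the 1st, 3rd, 5th, ... of the partial from the right).
  doubled (with −9 where >9): 8 3 2 8 7 6 → sum 34
  kept as-is: 8 5 3 7 5 → sum 28
Total = 34 + 28 = 62.
Check digit = (10 − (62 mod 10)) mod 10 = 8.

8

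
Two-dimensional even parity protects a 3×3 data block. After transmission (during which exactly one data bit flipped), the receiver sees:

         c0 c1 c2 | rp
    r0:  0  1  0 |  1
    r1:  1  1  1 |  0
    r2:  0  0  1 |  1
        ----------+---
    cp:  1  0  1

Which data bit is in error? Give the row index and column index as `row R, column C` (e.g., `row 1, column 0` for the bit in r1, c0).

Recompute each row's even parity and compare to rp:
  r0: data parity 1, sent rp 1 → ok
  r1: data parity 1, sent rp 0 → mismatch
  r2: data parity 1, sent rp 1 → ok
Recompute each column's even parity and compare to cp:
  c0: data parity 1, sent cp 1 → ok
  c1: data parity 0, sent cp 0 → ok
  c2: data parity 0, sent cp 1 → mismatch
Exactly one row (r1) and one column (c2) fail → the flipped bit is at their intersection.

row 1, column 2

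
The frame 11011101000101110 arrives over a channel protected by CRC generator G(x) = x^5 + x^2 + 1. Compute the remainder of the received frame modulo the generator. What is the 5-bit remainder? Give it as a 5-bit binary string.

Modulo-2 division of 11011101000101110 by 100101:
  pos 0: 110111 XOR 100101 = 010010
  pos 1: 100100 XOR 100101 = 000001
  pos 6: 110001 XOR 100101 = 010100
  pos 7: 101000 XOR 100101 = 001101
  pos 9: 110111 XOR 100101 = 010010
  pos 10: 100101 XOR 100101 = 000000
Remainder = 00000 (zero — the frame passes the CRC check).

00000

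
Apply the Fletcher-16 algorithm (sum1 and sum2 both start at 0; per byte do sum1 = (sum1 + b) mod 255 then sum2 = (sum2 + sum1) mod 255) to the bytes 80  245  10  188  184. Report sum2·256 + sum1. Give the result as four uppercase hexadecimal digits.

Running sums (mod 255):
  after byte 0 (80): sum1=80, sum2=80
  after byte 1 (245): sum1=70, sum2=150
  after byte 2 (10): sum1=80, sum2=230
  after byte 3 (188): sum1=13, sum2=243
  after byte 4 (184): sum1=197, sum2=185
Checksum = sum2·256 + sum1 = 185·256 + 197 = 47557 = 0xB9C5.

B9C5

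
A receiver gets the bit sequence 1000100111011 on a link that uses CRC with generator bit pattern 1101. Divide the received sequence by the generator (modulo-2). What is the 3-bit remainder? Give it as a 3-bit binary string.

Modulo-2 division of 1000100111011 by 1101:
  pos 0: 1000 XOR 1101 = 0101
  pos 1: 1011 XOR 1101 = 0110
  pos 2: 1100 XOR 1101 = 0001
  pos 5: 1011 XOR 1101 = 0110
  pos 6: 1101 XOR 1101 = 0000
Remainder = 011 (nonzero — an error is detected).

011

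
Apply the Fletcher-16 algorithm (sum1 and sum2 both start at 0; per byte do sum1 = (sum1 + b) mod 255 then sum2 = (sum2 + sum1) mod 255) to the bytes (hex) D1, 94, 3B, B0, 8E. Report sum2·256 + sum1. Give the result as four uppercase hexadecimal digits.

0DE0

Running sums (mod 255):
  after byte 0 (D1): sum1=209, sum2=209
  after byte 1 (94): sum1=102, sum2=56
  after byte 2 (3B): sum1=161, sum2=217
  after byte 3 (B0): sum1=82, sum2=44
  after byte 4 (8E): sum1=224, sum2=13
Checksum = sum2·256 + sum1 = 13·256 + 224 = 3552 = 0x0DE0.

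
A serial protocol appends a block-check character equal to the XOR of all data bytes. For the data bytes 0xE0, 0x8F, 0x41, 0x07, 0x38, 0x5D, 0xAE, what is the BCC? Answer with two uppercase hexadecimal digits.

E2

XOR the bytes together:
  start with 0xE0
  0xE0 ⊕ 0x8F = 0x6F
  0x6F ⊕ 0x41 = 0x2E
  0x2E ⊕ 0x07 = 0x29
  0x29 ⊕ 0x38 = 0x11
  0x11 ⊕ 0x5D = 0x4C
  0x4C ⊕ 0xAE = 0xE2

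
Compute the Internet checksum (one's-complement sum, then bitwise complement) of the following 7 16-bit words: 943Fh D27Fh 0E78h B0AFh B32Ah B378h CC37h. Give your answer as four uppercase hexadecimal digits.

A73D

One's-complement addition (fold any carry out of bit 15 back into bit 0):
  0x943F + 0xD27F = 0x166BE → wrap carry → 0x66BF
  0x66BF + 0x0E78 = 0x07537
  0x7537 + 0xB0AF = 0x125E6 → wrap carry → 0x25E7
  0x25E7 + 0xB32A = 0x0D911
  0xD911 + 0xB378 = 0x18C89 → wrap carry → 0x8C8A
  0x8C8A + 0xCC37 = 0x158C1 → wrap carry → 0x58C2
One's-complement sum = 0x58C2.
Checksum = ~0x58C2 & 0xFFFF = 0xA73D.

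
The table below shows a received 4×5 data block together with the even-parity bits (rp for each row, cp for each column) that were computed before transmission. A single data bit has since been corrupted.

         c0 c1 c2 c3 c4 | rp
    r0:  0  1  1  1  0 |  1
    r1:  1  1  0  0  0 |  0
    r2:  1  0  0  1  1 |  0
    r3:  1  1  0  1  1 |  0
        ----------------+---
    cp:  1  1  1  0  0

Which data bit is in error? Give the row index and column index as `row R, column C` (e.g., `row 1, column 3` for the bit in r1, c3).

row 2, column 3

Recompute each row's even parity and compare to rp:
  r0: data parity 1, sent rp 1 → ok
  r1: data parity 0, sent rp 0 → ok
  r2: data parity 1, sent rp 0 → mismatch
  r3: data parity 0, sent rp 0 → ok
Recompute each column's even parity and compare to cp:
  c0: data parity 1, sent cp 1 → ok
  c1: data parity 1, sent cp 1 → ok
  c2: data parity 1, sent cp 1 → ok
  c3: data parity 1, sent cp 0 → mismatch
  c4: data parity 0, sent cp 0 → ok
Exactly one row (r2) and one column (c3) fail → the flipped bit is at their intersection.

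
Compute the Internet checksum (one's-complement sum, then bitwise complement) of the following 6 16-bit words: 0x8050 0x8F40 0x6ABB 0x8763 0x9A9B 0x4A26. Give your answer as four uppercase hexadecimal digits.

198E

One's-complement addition (fold any carry out of bit 15 back into bit 0):
  0x8050 + 0x8F40 = 0x10F90 → wrap carry → 0x0F91
  0x0F91 + 0x6ABB = 0x07A4C
  0x7A4C + 0x8763 = 0x101AF → wrap carry → 0x01B0
  0x01B0 + 0x9A9B = 0x09C4B
  0x9C4B + 0x4A26 = 0x0E671
One's-complement sum = 0xE671.
Checksum = ~0xE671 & 0xFFFF = 0x198E.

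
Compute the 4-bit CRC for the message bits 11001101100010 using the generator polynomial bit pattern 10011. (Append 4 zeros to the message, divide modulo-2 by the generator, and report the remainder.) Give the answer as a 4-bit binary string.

1111

Append 4 zeros: 110011011000100000. Divide by 10011 (XOR where the leading bit is 1):
  pos 0: 11001 XOR 10011 = 01010
  pos 1: 10101 XOR 10011 = 00110
  pos 3: 11001 XOR 10011 = 01010
  pos 4: 10101 XOR 10011 = 00110
  pos 6: 11000 XOR 10011 = 01011
  pos 7: 10110 XOR 10011 = 00101
  pos 9: 10110 XOR 10011 = 00101
  pos 11: 10100 XOR 10011 = 00111
  pos 13: 11100 XOR 10011 = 01111
Remainder (last 4 bits) = 1111. This is the CRC / FCS.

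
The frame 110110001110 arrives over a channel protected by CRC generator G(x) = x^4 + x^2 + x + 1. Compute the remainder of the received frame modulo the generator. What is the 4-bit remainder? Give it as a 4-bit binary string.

Modulo-2 division of 110110001110 by 10111:
  pos 0: 11011 XOR 10111 = 01100
  pos 1: 11000 XOR 10111 = 01111
  pos 2: 11110 XOR 10111 = 01001
  pos 3: 10010 XOR 10111 = 00101
  pos 5: 10111 XOR 10111 = 00000
Remainder = 0010 (nonzero — an error is detected).

0010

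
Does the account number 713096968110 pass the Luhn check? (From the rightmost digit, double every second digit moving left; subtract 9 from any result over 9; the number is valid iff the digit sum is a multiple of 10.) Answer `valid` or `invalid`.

invalid

From the right, keep odd positions and double even positions (subtract 9 from any doubled value over 9):
  doubled (positions 2,4,...): 2 7 9 9 6 5 → sum 38
  kept (positions 1,3,...): 0 1 6 6 0 1 → sum 14
Total = 52.
52 mod 10 = 2, so the number is invalid.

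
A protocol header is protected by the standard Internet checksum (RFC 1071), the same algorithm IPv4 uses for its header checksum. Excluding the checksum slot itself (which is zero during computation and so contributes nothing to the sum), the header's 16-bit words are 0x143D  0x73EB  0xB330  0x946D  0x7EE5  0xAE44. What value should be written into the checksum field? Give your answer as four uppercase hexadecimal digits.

030F

One's-complement addition (fold any carry out of bit 15 back into bit 0):
  0x143D + 0x73EB = 0x08828
  0x8828 + 0xB330 = 0x13B58 → wrap carry → 0x3B59
  0x3B59 + 0x946D = 0x0CFC6
  0xCFC6 + 0x7EE5 = 0x14EAB → wrap carry → 0x4EAC
  0x4EAC + 0xAE44 = 0x0FCF0
One's-complement sum = 0xFCF0.
Checksum = ~0xFCF0 & 0xFFFF = 0x030F.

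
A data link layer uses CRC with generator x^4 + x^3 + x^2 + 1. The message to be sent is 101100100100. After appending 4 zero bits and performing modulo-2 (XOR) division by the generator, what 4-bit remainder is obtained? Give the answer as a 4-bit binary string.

Append 4 zeros: 1011001001000000. Divide by 11101 (XOR where the leading bit is 1):
  pos 0: 10110 XOR 11101 = 01011
  pos 1: 10110 XOR 11101 = 01011
  pos 2: 10111 XOR 11101 = 01010
  pos 3: 10100 XOR 11101 = 01001
  pos 4: 10010 XOR 11101 = 01111
  pos 5: 11111 XOR 11101 = 00010
  pos 8: 10000 XOR 11101 = 01101
  pos 9: 11010 XOR 11101 = 00111
  pos 11: 11100 XOR 11101 = 00001
Remainder (last 4 bits) = 0001. This is the CRC / FCS.

0001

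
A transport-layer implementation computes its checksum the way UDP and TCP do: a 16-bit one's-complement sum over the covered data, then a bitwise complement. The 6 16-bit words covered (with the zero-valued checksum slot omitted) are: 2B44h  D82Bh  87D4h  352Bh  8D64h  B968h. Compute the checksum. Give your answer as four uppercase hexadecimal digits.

One's-complement addition (fold any carry out of bit 15 back into bit 0):
  0x2B44 + 0xD82B = 0x1036F → wrap carry → 0x0370
  0x0370 + 0x87D4 = 0x08B44
  0x8B44 + 0x352B = 0x0C06F
  0xC06F + 0x8D64 = 0x14DD3 → wrap carry → 0x4DD4
  0x4DD4 + 0xB968 = 0x1073C → wrap carry → 0x073D
One's-complement sum = 0x073D.
Checksum = ~0x073D & 0xFFFF = 0xF8C2.

F8C2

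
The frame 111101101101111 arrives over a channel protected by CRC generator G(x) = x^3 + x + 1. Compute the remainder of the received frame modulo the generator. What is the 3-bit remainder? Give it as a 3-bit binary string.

101

Modulo-2 division of 111101101101111 by 1011:
  pos 0: 1111 XOR 1011 = 0100
  pos 1: 1000 XOR 1011 = 0011
  pos 3: 1111 XOR 1011 = 0100
  pos 4: 1000 XOR 1011 = 0011
  pos 6: 1111 XOR 1011 = 0100
  pos 7: 1000 XOR 1011 = 0011
  pos 9: 1111 XOR 1011 = 0100
  pos 10: 1001 XOR 1011 = 0010
Remainder = 101 (nonzero — an error is detected).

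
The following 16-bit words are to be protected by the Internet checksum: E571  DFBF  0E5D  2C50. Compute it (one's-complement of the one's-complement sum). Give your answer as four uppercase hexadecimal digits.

One's-complement addition (fold any carry out of bit 15 back into bit 0):
  0xE571 + 0xDFBF = 0x1C530 → wrap carry → 0xC531
  0xC531 + 0x0E5D = 0x0D38E
  0xD38E + 0x2C50 = 0x0FFDE
One's-complement sum = 0xFFDE.
Checksum = ~0xFFDE & 0xFFFF = 0x0021.

0021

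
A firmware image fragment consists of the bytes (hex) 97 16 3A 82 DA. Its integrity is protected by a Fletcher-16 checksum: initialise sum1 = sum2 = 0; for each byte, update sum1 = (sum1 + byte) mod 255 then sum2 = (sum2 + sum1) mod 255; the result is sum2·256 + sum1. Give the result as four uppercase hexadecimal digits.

Running sums (mod 255):
  after byte 0 (97): sum1=151, sum2=151
  after byte 1 (16): sum1=173, sum2=69
  after byte 2 (3A): sum1=231, sum2=45
  after byte 3 (82): sum1=106, sum2=151
  after byte 4 (DA): sum1=69, sum2=220
Checksum = sum2·256 + sum1 = 220·256 + 69 = 56389 = 0xDC45.

DC45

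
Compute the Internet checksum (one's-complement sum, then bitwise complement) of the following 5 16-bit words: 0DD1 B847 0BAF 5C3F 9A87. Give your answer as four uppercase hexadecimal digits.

One's-complement addition (fold any carry out of bit 15 back into bit 0):
  0x0DD1 + 0xB847 = 0x0C618
  0xC618 + 0x0BAF = 0x0D1C7
  0xD1C7 + 0x5C3F = 0x12E06 → wrap carry → 0x2E07
  0x2E07 + 0x9A87 = 0x0C88E
One's-complement sum = 0xC88E.
Checksum = ~0xC88E & 0xFFFF = 0x3771.

3771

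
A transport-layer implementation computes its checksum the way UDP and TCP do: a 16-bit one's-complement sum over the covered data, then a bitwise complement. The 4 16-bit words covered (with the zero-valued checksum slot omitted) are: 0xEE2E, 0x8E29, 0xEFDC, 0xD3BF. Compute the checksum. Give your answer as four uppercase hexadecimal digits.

One's-complement addition (fold any carry out of bit 15 back into bit 0):
  0xEE2E + 0x8E29 = 0x17C57 → wrap carry → 0x7C58
  0x7C58 + 0xEFDC = 0x16C34 → wrap carry → 0x6C35
  0x6C35 + 0xD3BF = 0x13FF4 → wrap carry → 0x3FF5
One's-complement sum = 0x3FF5.
Checksum = ~0x3FF5 & 0xFFFF = 0xC00A.

C00A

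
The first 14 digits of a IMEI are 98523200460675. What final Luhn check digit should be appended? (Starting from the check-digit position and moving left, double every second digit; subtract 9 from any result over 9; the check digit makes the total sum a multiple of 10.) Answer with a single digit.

0

Partial digits right→left: 5 7 6 0 6 4 0 0 2 3 2 5 8 9
Double every second digit counting from the check-digit position (so the 1st, 3rd, 5th, ... of the partial from the right).
  doubled (with −9 where >9): 1 3 3 0 4 4 7 → sum 22
  kept as-is: 7 0 4 0 3 5 9 → sum 28
Total = 22 + 28 = 50.
Check digit = (10 − (50 mod 10)) mod 10 = 0.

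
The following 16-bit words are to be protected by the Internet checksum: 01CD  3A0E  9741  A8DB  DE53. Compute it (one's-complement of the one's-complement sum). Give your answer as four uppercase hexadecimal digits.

A5B3

One's-complement addition (fold any carry out of bit 15 back into bit 0):
  0x01CD + 0x3A0E = 0x03BDB
  0x3BDB + 0x9741 = 0x0D31C
  0xD31C + 0xA8DB = 0x17BF7 → wrap carry → 0x7BF8
  0x7BF8 + 0xDE53 = 0x15A4B → wrap carry → 0x5A4C
One's-complement sum = 0x5A4C.
Checksum = ~0x5A4C & 0xFFFF = 0xA5B3.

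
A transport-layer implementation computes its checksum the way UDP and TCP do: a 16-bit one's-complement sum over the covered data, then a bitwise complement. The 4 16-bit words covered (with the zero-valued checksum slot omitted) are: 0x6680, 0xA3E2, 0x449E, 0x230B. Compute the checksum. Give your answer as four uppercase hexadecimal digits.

8DF3

One's-complement addition (fold any carry out of bit 15 back into bit 0):
  0x6680 + 0xA3E2 = 0x10A62 → wrap carry → 0x0A63
  0x0A63 + 0x449E = 0x04F01
  0x4F01 + 0x230B = 0x0720C
One's-complement sum = 0x720C.
Checksum = ~0x720C & 0xFFFF = 0x8DF3.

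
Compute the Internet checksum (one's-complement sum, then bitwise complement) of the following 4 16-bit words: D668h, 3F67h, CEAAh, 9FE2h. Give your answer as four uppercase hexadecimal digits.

7BA2

One's-complement addition (fold any carry out of bit 15 back into bit 0):
  0xD668 + 0x3F67 = 0x115CF → wrap carry → 0x15D0
  0x15D0 + 0xCEAA = 0x0E47A
  0xE47A + 0x9FE2 = 0x1845C → wrap carry → 0x845D
One's-complement sum = 0x845D.
Checksum = ~0x845D & 0xFFFF = 0x7BA2.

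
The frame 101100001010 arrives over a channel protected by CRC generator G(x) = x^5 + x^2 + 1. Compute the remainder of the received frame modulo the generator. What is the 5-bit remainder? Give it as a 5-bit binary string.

11010

Modulo-2 division of 101100001010 by 100101:
  pos 0: 101100 XOR 100101 = 001001
  pos 2: 100100 XOR 100101 = 000001
Remainder = 11010 (nonzero — an error is detected).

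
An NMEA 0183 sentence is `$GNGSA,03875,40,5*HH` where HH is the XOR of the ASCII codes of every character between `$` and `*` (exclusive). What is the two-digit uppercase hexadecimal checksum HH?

78

XOR the ASCII codes of the payload characters:
  'G' = 0x47 → acc = 0x47
  'N' = 0x4E → acc = 0x09
  'G' = 0x47 → acc = 0x4E
  'S' = 0x53 → acc = 0x1D
  'A' = 0x41 → acc = 0x5C
  ',' = 0x2C → acc = 0x70
  '0' = 0x30 → acc = 0x40
  '3' = 0x33 → acc = 0x73
  '8' = 0x38 → acc = 0x4B
  '7' = 0x37 → acc = 0x7C
  '5' = 0x35 → acc = 0x49
  ',' = 0x2C → acc = 0x65
  '4' = 0x34 → acc = 0x51
  '0' = 0x30 → acc = 0x61
  ',' = 0x2C → acc = 0x4D
  '5' = 0x35 → acc = 0x78
Checksum = 0x78.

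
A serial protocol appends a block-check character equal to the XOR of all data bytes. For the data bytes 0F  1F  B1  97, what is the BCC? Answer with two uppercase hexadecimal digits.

XOR the bytes together:
  start with 0x0F
  0x0F ⊕ 0x1F = 0x10
  0x10 ⊕ 0xB1 = 0xA1
  0xA1 ⊕ 0x97 = 0x36

36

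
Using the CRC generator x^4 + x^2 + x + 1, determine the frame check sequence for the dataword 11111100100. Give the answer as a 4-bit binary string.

Append 4 zeros: 111111001000000. Divide by 10111 (XOR where the leading bit is 1):
  pos 0: 11111 XOR 10111 = 01000
  pos 1: 10001 XOR 10111 = 00110
  pos 3: 11000 XOR 10111 = 01111
  pos 4: 11111 XOR 10111 = 01000
  pos 5: 10000 XOR 10111 = 00111
  pos 7: 11100 XOR 10111 = 01011
  pos 8: 10110 XOR 10111 = 00001
Remainder (last 4 bits) = 0100. This is the CRC / FCS.

0100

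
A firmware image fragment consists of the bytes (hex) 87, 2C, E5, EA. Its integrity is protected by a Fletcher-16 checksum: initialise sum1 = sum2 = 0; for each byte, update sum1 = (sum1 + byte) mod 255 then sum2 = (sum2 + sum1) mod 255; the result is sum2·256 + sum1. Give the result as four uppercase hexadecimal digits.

Running sums (mod 255):
  after byte 0 (87): sum1=135, sum2=135
  after byte 1 (2C): sum1=179, sum2=59
  after byte 2 (E5): sum1=153, sum2=212
  after byte 3 (EA): sum1=132, sum2=89
Checksum = sum2·256 + sum1 = 89·256 + 132 = 22916 = 0x5984.

5984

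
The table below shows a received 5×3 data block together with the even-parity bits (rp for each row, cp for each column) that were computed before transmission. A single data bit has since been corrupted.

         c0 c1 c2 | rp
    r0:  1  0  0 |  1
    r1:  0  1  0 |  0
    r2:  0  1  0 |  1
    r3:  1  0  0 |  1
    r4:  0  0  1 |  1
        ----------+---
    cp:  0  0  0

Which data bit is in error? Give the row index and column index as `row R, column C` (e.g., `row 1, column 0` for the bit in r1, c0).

Recompute each row's even parity and compare to rp:
  r0: data parity 1, sent rp 1 → ok
  r1: data parity 1, sent rp 0 → mismatch
  r2: data parity 1, sent rp 1 → ok
  r3: data parity 1, sent rp 1 → ok
  r4: data parity 1, sent rp 1 → ok
Recompute each column's even parity and compare to cp:
  c0: data parity 0, sent cp 0 → ok
  c1: data parity 0, sent cp 0 → ok
  c2: data parity 1, sent cp 0 → mismatch
Exactly one row (r1) and one column (c2) fail → the flipped bit is at their intersection.

row 1, column 2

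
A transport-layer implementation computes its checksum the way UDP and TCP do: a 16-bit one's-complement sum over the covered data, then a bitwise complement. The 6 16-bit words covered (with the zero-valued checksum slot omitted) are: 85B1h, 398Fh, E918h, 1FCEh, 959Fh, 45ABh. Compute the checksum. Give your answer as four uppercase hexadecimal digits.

5C8D

One's-complement addition (fold any carry out of bit 15 back into bit 0):
  0x85B1 + 0x398F = 0x0BF40
  0xBF40 + 0xE918 = 0x1A858 → wrap carry → 0xA859
  0xA859 + 0x1FCE = 0x0C827
  0xC827 + 0x959F = 0x15DC6 → wrap carry → 0x5DC7
  0x5DC7 + 0x45AB = 0x0A372
One's-complement sum = 0xA372.
Checksum = ~0xA372 & 0xFFFF = 0x5C8D.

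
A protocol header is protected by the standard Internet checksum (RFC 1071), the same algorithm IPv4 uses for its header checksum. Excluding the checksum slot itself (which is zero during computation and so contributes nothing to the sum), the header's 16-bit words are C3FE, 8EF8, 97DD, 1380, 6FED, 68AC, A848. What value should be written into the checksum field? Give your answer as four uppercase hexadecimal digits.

80C8

One's-complement addition (fold any carry out of bit 15 back into bit 0):
  0xC3FE + 0x8EF8 = 0x152F6 → wrap carry → 0x52F7
  0x52F7 + 0x97DD = 0x0EAD4
  0xEAD4 + 0x1380 = 0x0FE54
  0xFE54 + 0x6FED = 0x16E41 → wrap carry → 0x6E42
  0x6E42 + 0x68AC = 0x0D6EE
  0xD6EE + 0xA848 = 0x17F36 → wrap carry → 0x7F37
One's-complement sum = 0x7F37.
Checksum = ~0x7F37 & 0xFFFF = 0x80C8.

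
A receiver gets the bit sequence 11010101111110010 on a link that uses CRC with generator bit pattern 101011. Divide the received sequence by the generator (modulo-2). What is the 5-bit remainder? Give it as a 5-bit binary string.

Modulo-2 division of 11010101111110010 by 101011:
  pos 0: 110101 XOR 101011 = 011110
  pos 1: 111100 XOR 101011 = 010111
  pos 2: 101111 XOR 101011 = 000100
  pos 5: 100111 XOR 101011 = 001100
  pos 7: 110011 XOR 101011 = 011000
  pos 8: 110000 XOR 101011 = 011011
  pos 9: 110110 XOR 101011 = 011101
  pos 10: 111011 XOR 101011 = 010000
  pos 11: 100000 XOR 101011 = 001011
Remainder = 01011 (nonzero — an error is detected).

01011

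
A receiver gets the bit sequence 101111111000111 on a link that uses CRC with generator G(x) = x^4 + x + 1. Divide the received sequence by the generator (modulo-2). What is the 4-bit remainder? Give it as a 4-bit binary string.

Modulo-2 division of 101111111000111 by 10011:
  pos 0: 10111 XOR 10011 = 00100
  pos 2: 10011 XOR 10011 = 00000
  pos 7: 11000 XOR 10011 = 01011
  pos 8: 10111 XOR 10011 = 00100
  pos 10: 10011 XOR 10011 = 00000
Remainder = 0000 (zero — the frame passes the CRC check).

0000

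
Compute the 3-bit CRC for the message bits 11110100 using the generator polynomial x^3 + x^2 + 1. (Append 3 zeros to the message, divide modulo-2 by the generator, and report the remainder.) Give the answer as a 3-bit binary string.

001

Append 3 zeros: 11110100000. Divide by 1101 (XOR where the leading bit is 1):
  pos 0: 1111 XOR 1101 = 0010
  pos 2: 1001 XOR 1101 = 0100
  pos 3: 1000 XOR 1101 = 0101
  pos 4: 1010 XOR 1101 = 0111
  pos 5: 1110 XOR 1101 = 0011
  pos 7: 1100 XOR 1101 = 0001
Remainder (last 3 bits) = 001. This is the CRC / FCS.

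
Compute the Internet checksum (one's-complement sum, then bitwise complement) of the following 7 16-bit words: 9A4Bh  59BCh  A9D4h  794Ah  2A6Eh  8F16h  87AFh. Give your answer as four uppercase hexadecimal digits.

A7A4

One's-complement addition (fold any carry out of bit 15 back into bit 0):
  0x9A4B + 0x59BC = 0x0F407
  0xF407 + 0xA9D4 = 0x19DDB → wrap carry → 0x9DDC
  0x9DDC + 0x794A = 0x11726 → wrap carry → 0x1727
  0x1727 + 0x2A6E = 0x04195
  0x4195 + 0x8F16 = 0x0D0AB
  0xD0AB + 0x87AF = 0x1585A → wrap carry → 0x585B
One's-complement sum = 0x585B.
Checksum = ~0x585B & 0xFFFF = 0xA7A4.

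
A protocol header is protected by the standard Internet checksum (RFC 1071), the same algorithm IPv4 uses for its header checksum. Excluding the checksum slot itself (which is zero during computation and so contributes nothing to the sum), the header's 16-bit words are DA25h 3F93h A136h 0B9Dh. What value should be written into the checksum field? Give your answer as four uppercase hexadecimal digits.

One's-complement addition (fold any carry out of bit 15 back into bit 0):
  0xDA25 + 0x3F93 = 0x119B8 → wrap carry → 0x19B9
  0x19B9 + 0xA136 = 0x0BAEF
  0xBAEF + 0x0B9D = 0x0C68C
One's-complement sum = 0xC68C.
Checksum = ~0xC68C & 0xFFFF = 0x3973.

3973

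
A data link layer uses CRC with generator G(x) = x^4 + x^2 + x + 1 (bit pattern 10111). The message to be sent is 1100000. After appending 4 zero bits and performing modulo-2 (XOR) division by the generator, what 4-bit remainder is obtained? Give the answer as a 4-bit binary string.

Append 4 zeros: 11000000000. Divide by 10111 (XOR where the leading bit is 1):
  pos 0: 11000 XOR 10111 = 01111
  pos 1: 11110 XOR 10111 = 01001
  pos 2: 10010 XOR 10111 = 00101
  pos 4: 10100 XOR 10111 = 00011
Remainder (last 4 bits) = 1100. This is the CRC / FCS.

1100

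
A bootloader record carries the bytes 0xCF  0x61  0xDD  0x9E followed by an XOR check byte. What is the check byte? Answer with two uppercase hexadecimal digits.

ED

XOR the bytes together:
  start with 0xCF
  0xCF ⊕ 0x61 = 0xAE
  0xAE ⊕ 0xDD = 0x73
  0x73 ⊕ 0x9E = 0xED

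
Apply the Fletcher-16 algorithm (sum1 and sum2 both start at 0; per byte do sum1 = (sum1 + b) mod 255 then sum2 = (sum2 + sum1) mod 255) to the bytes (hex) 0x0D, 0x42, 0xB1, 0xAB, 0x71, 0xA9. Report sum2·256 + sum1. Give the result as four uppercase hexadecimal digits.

Running sums (mod 255):
  after byte 0 (0x0D): sum1=13, sum2=13
  after byte 1 (0x42): sum1=79, sum2=92
  after byte 2 (0xB1): sum1=1, sum2=93
  after byte 3 (0xAB): sum1=172, sum2=10
  after byte 4 (0x71): sum1=30, sum2=40
  after byte 5 (0xA9): sum1=199, sum2=239
Checksum = sum2·256 + sum1 = 239·256 + 199 = 61383 = 0xEFC7.

EFC7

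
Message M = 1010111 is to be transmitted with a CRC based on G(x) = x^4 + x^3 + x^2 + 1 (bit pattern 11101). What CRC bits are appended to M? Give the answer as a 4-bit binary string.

1110

Append 4 zeros: 10101110000. Divide by 11101 (XOR where the leading bit is 1):
  pos 0: 10101 XOR 11101 = 01000
  pos 1: 10001 XOR 11101 = 01100
  pos 2: 11001 XOR 11101 = 00100
  pos 4: 10000 XOR 11101 = 01101
  pos 5: 11010 XOR 11101 = 00111
Remainder (last 4 bits) = 1110. This is the CRC / FCS.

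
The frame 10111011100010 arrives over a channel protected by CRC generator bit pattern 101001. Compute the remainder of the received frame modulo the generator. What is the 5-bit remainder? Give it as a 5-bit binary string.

00000

Modulo-2 division of 10111011100010 by 101001:
  pos 0: 101110 XOR 101001 = 000111
  pos 3: 111111 XOR 101001 = 010110
  pos 4: 101100 XOR 101001 = 000101
  pos 7: 101001 XOR 101001 = 000000
Remainder = 00000 (zero — the frame passes the CRC check).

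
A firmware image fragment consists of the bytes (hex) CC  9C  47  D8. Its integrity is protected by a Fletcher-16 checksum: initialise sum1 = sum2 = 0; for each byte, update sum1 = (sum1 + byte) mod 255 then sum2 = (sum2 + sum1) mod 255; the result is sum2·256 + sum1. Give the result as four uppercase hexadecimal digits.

7089

Running sums (mod 255):
  after byte 0 (CC): sum1=204, sum2=204
  after byte 1 (9C): sum1=105, sum2=54
  after byte 2 (47): sum1=176, sum2=230
  after byte 3 (D8): sum1=137, sum2=112
Checksum = sum2·256 + sum1 = 112·256 + 137 = 28809 = 0x7089.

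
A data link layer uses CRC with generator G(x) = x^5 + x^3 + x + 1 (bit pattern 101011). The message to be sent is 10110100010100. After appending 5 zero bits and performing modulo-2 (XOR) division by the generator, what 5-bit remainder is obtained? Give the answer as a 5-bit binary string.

01111

Append 5 zeros: 1011010001010000000. Divide by 101011 (XOR where the leading bit is 1):
  pos 0: 101101 XOR 101011 = 000110
  pos 3: 110000 XOR 101011 = 011011
  pos 4: 110111 XOR 101011 = 011100
  pos 5: 111000 XOR 101011 = 010011
  pos 6: 100111 XOR 101011 = 001100
  pos 8: 110000 XOR 101011 = 011011
  pos 9: 110110 XOR 101011 = 011101
  pos 10: 111010 XOR 101011 = 010001
  pos 11: 100010 XOR 101011 = 001001
  pos 13: 100100 XOR 101011 = 001111
Remainder (last 5 bits) = 01111. This is the CRC / FCS.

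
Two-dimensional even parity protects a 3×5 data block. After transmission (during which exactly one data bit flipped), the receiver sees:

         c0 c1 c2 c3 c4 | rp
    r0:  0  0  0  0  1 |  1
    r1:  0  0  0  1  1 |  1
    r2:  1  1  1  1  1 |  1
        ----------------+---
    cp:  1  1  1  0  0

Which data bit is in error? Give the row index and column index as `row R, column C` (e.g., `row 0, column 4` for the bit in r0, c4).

row 1, column 4

Recompute each row's even parity and compare to rp:
  r0: data parity 1, sent rp 1 → ok
  r1: data parity 0, sent rp 1 → mismatch
  r2: data parity 1, sent rp 1 → ok
Recompute each column's even parity and compare to cp:
  c0: data parity 1, sent cp 1 → ok
  c1: data parity 1, sent cp 1 → ok
  c2: data parity 1, sent cp 1 → ok
  c3: data parity 0, sent cp 0 → ok
  c4: data parity 1, sent cp 0 → mismatch
Exactly one row (r1) and one column (c4) fail → the flipped bit is at their intersection.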